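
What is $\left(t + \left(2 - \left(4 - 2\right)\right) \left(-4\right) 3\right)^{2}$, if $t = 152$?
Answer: $23104$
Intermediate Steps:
$\left(t + \left(2 - \left(4 - 2\right)\right) \left(-4\right) 3\right)^{2} = \left(152 + \left(2 - \left(4 - 2\right)\right) \left(-4\right) 3\right)^{2} = \left(152 + \left(2 - 2\right) \left(-4\right) 3\right)^{2} = \left(152 + 0 \left(-4\right) 3\right)^{2} = \left(152 + 0 \cdot 3\right)^{2} = \left(152 + 0\right)^{2} = 152^{2} = 23104$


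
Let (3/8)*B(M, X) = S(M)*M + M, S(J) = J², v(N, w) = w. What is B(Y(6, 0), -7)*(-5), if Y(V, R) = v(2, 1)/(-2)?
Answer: 25/3 ≈ 8.3333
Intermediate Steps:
Y(V, R) = -½ (Y(V, R) = 1/(-2) = 1*(-½) = -½)
B(M, X) = 8*M/3 + 8*M³/3 (B(M, X) = 8*(M²*M + M)/3 = 8*(M³ + M)/3 = 8*(M + M³)/3 = 8*M/3 + 8*M³/3)
B(Y(6, 0), -7)*(-5) = ((8/3)*(-½)*(1 + (-½)²))*(-5) = ((8/3)*(-½)*(1 + ¼))*(-5) = ((8/3)*(-½)*(5/4))*(-5) = -5/3*(-5) = 25/3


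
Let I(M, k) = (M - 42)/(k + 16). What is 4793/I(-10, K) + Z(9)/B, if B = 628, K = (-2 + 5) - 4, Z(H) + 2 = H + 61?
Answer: -11286631/8164 ≈ -1382.5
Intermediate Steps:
Z(H) = 59 + H (Z(H) = -2 + (H + 61) = -2 + (61 + H) = 59 + H)
K = -1 (K = 3 - 4 = -1)
I(M, k) = (-42 + M)/(16 + k)
4793/I(-10, K) + Z(9)/B = 4793/(((-42 - 10)/(16 - 1))) + (59 + 9)/628 = 4793/((-52/15)) + 68*(1/628) = 4793/(((1/15)*(-52))) + 17/157 = 4793/(-52/15) + 17/157 = 4793*(-15/52) + 17/157 = -71895/52 + 17/157 = -11286631/8164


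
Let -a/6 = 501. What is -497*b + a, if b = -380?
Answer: 185854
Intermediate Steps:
a = -3006 (a = -6*501 = -3006)
-497*b + a = -497*(-380) - 3006 = 188860 - 3006 = 185854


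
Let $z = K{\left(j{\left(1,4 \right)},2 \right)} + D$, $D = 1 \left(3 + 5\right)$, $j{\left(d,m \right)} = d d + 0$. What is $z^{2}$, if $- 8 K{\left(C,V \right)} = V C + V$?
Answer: $\frac{225}{4} \approx 56.25$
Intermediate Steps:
$j{\left(d,m \right)} = d^{2}$ ($j{\left(d,m \right)} = d^{2} + 0 = d^{2}$)
$K{\left(C,V \right)} = - \frac{V}{8} - \frac{C V}{8}$ ($K{\left(C,V \right)} = - \frac{V C + V}{8} = - \frac{C V + V}{8} = - \frac{V + C V}{8} = - \frac{V}{8} - \frac{C V}{8}$)
$D = 8$ ($D = 1 \cdot 8 = 8$)
$z = \frac{15}{2}$ ($z = \left(- \frac{1}{8}\right) 2 \left(1 + 1^{2}\right) + 8 = \left(- \frac{1}{8}\right) 2 \left(1 + 1\right) + 8 = \left(- \frac{1}{8}\right) 2 \cdot 2 + 8 = - \frac{1}{2} + 8 = \frac{15}{2} \approx 7.5$)
$z^{2} = \left(\frac{15}{2}\right)^{2} = \frac{225}{4}$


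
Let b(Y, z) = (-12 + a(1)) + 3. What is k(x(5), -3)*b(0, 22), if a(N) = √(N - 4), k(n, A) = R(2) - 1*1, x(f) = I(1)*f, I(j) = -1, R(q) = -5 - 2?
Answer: 72 - 8*I*√3 ≈ 72.0 - 13.856*I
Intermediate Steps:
R(q) = -7
x(f) = -f
k(n, A) = -8 (k(n, A) = -7 - 1*1 = -7 - 1 = -8)
a(N) = √(-4 + N)
b(Y, z) = -9 + I*√3 (b(Y, z) = (-12 + √(-4 + 1)) + 3 = (-12 + √(-3)) + 3 = (-12 + I*√3) + 3 = -9 + I*√3)
k(x(5), -3)*b(0, 22) = -8*(-9 + I*√3) = 72 - 8*I*√3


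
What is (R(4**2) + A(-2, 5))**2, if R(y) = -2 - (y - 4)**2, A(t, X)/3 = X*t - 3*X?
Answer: 48841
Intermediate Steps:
A(t, X) = -9*X + 3*X*t (A(t, X) = 3*(X*t - 3*X) = 3*(-3*X + X*t) = -9*X + 3*X*t)
R(y) = -2 - (-4 + y)**2
(R(4**2) + A(-2, 5))**2 = ((-2 - (-4 + 4**2)**2) + 3*5*(-3 - 2))**2 = ((-2 - (-4 + 16)**2) + 3*5*(-5))**2 = ((-2 - 1*12**2) - 75)**2 = ((-2 - 1*144) - 75)**2 = ((-2 - 144) - 75)**2 = (-146 - 75)**2 = (-221)**2 = 48841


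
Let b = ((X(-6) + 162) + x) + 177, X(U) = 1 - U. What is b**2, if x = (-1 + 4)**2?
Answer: 126025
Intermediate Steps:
x = 9 (x = 3**2 = 9)
b = 355 (b = (((1 - 1*(-6)) + 162) + 9) + 177 = (((1 + 6) + 162) + 9) + 177 = ((7 + 162) + 9) + 177 = (169 + 9) + 177 = 178 + 177 = 355)
b**2 = 355**2 = 126025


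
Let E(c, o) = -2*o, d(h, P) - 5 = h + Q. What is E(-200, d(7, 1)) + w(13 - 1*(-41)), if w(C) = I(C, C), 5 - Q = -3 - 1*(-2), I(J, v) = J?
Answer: 18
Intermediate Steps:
Q = 6 (Q = 5 - (-3 - 1*(-2)) = 5 - (-3 + 2) = 5 - 1*(-1) = 5 + 1 = 6)
d(h, P) = 11 + h (d(h, P) = 5 + (h + 6) = 5 + (6 + h) = 11 + h)
w(C) = C
E(-200, d(7, 1)) + w(13 - 1*(-41)) = -2*(11 + 7) + (13 - 1*(-41)) = -2*18 + (13 + 41) = -36 + 54 = 18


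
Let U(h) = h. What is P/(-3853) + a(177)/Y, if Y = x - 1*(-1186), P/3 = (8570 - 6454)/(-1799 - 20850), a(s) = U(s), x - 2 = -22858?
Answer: -1391693319/171915196090 ≈ -0.0080952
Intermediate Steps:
x = -22856 (x = 2 - 22858 = -22856)
a(s) = s
P = -6348/22649 (P = 3*((8570 - 6454)/(-1799 - 20850)) = 3*(2116/(-22649)) = 3*(2116*(-1/22649)) = 3*(-2116/22649) = -6348/22649 ≈ -0.28028)
Y = -21670 (Y = -22856 - 1*(-1186) = -22856 + 1186 = -21670)
P/(-3853) + a(177)/Y = -6348/22649/(-3853) + 177/(-21670) = -6348/22649*(-1/3853) + 177*(-1/21670) = 6348/87266597 - 177/21670 = -1391693319/171915196090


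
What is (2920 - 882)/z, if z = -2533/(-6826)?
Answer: 13911388/2533 ≈ 5492.1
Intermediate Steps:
z = 2533/6826 (z = -2533*(-1/6826) = 2533/6826 ≈ 0.37108)
(2920 - 882)/z = (2920 - 882)/(2533/6826) = 2038*(6826/2533) = 13911388/2533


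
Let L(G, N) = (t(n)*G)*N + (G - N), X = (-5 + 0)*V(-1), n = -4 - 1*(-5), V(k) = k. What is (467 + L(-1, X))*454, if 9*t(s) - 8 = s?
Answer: 207024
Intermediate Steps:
n = 1 (n = -4 + 5 = 1)
t(s) = 8/9 + s/9
X = 5 (X = (-5 + 0)*(-1) = -5*(-1) = 5)
L(G, N) = G - N + G*N (L(G, N) = ((8/9 + (⅑)*1)*G)*N + (G - N) = ((8/9 + ⅑)*G)*N + (G - N) = (1*G)*N + (G - N) = G*N + (G - N) = G - N + G*N)
(467 + L(-1, X))*454 = (467 + (-1 - 1*5 - 1*5))*454 = (467 + (-1 - 5 - 5))*454 = (467 - 11)*454 = 456*454 = 207024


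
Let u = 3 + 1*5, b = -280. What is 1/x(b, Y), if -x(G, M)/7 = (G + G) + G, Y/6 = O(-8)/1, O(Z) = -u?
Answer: 1/5880 ≈ 0.00017007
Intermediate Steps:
u = 8 (u = 3 + 5 = 8)
O(Z) = -8 (O(Z) = -1*8 = -8)
Y = -48 (Y = 6*(-8/1) = 6*(-8*1) = 6*(-8) = -48)
x(G, M) = -21*G (x(G, M) = -7*((G + G) + G) = -7*(2*G + G) = -21*G)
1/x(b, Y) = 1/(-21*(-280)) = 1/5880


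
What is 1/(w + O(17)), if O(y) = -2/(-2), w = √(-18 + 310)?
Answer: -1/291 + 2*√73/291 ≈ 0.055285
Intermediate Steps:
w = 2*√73 (w = √292 = 2*√73 ≈ 17.088)
O(y) = 1 (O(y) = -2*(-½) = 1)
1/(w + O(17)) = 1/(2*√73 + 1) = 1/(1 + 2*√73)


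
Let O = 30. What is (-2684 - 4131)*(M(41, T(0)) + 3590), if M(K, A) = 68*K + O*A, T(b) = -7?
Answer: -42034920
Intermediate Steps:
M(K, A) = 30*A + 68*K (M(K, A) = 68*K + 30*A = 30*A + 68*K)
(-2684 - 4131)*(M(41, T(0)) + 3590) = (-2684 - 4131)*((30*(-7) + 68*41) + 3590) = -6815*((-210 + 2788) + 3590) = -6815*(2578 + 3590) = -6815*6168 = -42034920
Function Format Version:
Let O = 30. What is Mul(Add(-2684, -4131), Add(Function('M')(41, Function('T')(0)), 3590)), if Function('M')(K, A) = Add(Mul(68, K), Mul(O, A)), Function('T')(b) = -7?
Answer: -42034920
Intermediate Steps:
Function('M')(K, A) = Add(Mul(30, A), Mul(68, K)) (Function('M')(K, A) = Add(Mul(68, K), Mul(30, A)) = Add(Mul(30, A), Mul(68, K)))
Mul(Add(-2684, -4131), Add(Function('M')(41, Function('T')(0)), 3590)) = Mul(Add(-2684, -4131), Add(Add(Mul(30, -7), Mul(68, 41)), 3590)) = Mul(-6815, Add(Add(-210, 2788), 3590)) = Mul(-6815, Add(2578, 3590)) = Mul(-6815, 6168) = -42034920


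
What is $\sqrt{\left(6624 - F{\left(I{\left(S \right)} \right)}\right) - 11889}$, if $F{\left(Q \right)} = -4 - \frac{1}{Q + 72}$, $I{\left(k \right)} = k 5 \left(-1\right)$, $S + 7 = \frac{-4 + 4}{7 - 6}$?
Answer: $\frac{i \sqrt{60233082}}{107} \approx 72.533 i$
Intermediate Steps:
$S = -7$ ($S = -7 + \frac{-4 + 4}{7 - 6} = -7 + \frac{0}{1} = -7 + 0 \cdot 1 = -7 + 0 = -7$)
$I{\left(k \right)} = - 5 k$ ($I{\left(k \right)} = 5 k \left(-1\right) = - 5 k$)
$F{\left(Q \right)} = -4 - \frac{1}{72 + Q}$
$\sqrt{\left(6624 - F{\left(I{\left(S \right)} \right)}\right) - 11889} = \sqrt{\left(6624 - \frac{-289 - 4 \left(\left(-5\right) \left(-7\right)\right)}{72 - -35}\right) - 11889} = \sqrt{\left(6624 - \frac{-289 - 140}{72 + 35}\right) - 11889} = \sqrt{\left(6624 - \frac{-289 - 140}{107}\right) - 11889} = \sqrt{\left(6624 - \frac{1}{107} \left(-429\right)\right) - 11889} = \sqrt{\left(6624 - - \frac{429}{107}\right) - 11889} = \sqrt{\left(6624 + \frac{429}{107}\right) - 11889} = \sqrt{\frac{709197}{107} - 11889} = \sqrt{- \frac{562926}{107}} = \frac{i \sqrt{60233082}}{107}$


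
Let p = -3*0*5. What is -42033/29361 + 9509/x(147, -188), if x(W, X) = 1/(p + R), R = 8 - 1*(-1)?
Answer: 837567236/9787 ≈ 85580.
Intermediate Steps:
R = 9 (R = 8 + 1 = 9)
p = 0 (p = 0*5 = 0)
x(W, X) = 1/9 (x(W, X) = 1/(0 + 9) = 1/9)
-42033/29361 + 9509/x(147, -188) = -42033/29361 + 9509/(1/9) = -42033*1/29361 + 9509*9 = -14011/9787 + 85581 = 837567236/9787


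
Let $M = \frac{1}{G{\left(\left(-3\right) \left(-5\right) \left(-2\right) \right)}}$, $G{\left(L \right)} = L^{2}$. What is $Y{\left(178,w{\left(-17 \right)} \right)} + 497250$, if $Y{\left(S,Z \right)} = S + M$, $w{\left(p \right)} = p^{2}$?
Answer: $\frac{447685201}{900} \approx 4.9743 \cdot 10^{5}$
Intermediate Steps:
$M = \frac{1}{900}$ ($M = \frac{1}{\left(\left(-3\right) \left(-5\right) \left(-2\right)\right)^{2}} = \frac{1}{\left(15 \left(-2\right)\right)^{2}} = \frac{1}{\left(-30\right)^{2}} = \frac{1}{900} \approx 0.0011111$)
$Y{\left(S,Z \right)} = \frac{1}{900} + S$ ($Y{\left(S,Z \right)} = S + \frac{1}{900} = \frac{1}{900} + S$)
$Y{\left(178,w{\left(-17 \right)} \right)} + 497250 = \left(\frac{1}{900} + 178\right) + 497250 = \frac{160201}{900} + 497250 = \frac{447685201}{900}$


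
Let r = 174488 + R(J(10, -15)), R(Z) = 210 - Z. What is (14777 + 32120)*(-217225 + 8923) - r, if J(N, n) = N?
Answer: -9768913582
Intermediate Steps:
r = 174688 (r = 174488 + (210 - 1*10) = 174488 + (210 - 10) = 174488 + 200 = 174688)
(14777 + 32120)*(-217225 + 8923) - r = (14777 + 32120)*(-217225 + 8923) - 1*174688 = 46897*(-208302) - 174688 = -9768738894 - 174688 = -9768913582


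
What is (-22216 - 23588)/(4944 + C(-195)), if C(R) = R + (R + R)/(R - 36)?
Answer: -3526908/365803 ≈ -9.6416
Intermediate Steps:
C(R) = R + 2*R/(-36 + R) (C(R) = R + (2*R)/(-36 + R) = R + 2*R/(-36 + R))
(-22216 - 23588)/(4944 + C(-195)) = (-22216 - 23588)/(4944 - 195*(-34 - 195)/(-36 - 195)) = -45804/(4944 - 195*(-229)/(-231)) = -45804/(4944 - 195*(-1/231)*(-229)) = -45804/(4944 - 14885/77) = -45804/365803/77 = -45804*77/365803 = -3526908/365803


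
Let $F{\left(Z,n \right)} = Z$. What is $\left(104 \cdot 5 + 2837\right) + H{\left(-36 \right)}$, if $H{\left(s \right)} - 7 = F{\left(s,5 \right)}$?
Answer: $3328$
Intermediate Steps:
$H{\left(s \right)} = 7 + s$
$\left(104 \cdot 5 + 2837\right) + H{\left(-36 \right)} = \left(104 \cdot 5 + 2837\right) + \left(7 - 36\right) = \left(520 + 2837\right) - 29 = 3357 - 29 = 3328$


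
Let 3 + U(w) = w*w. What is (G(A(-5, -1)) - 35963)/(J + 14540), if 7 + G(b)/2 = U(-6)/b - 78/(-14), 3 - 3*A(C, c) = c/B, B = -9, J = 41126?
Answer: -1633328/2532803 ≈ -0.64487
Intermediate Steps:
U(w) = -3 + w² (U(w) = -3 + w*w = -3 + w²)
A(C, c) = 1 + c/27 (A(C, c) = 1 - c/(3*(-9)) = 1 - c*(-1)/(3*9) = 1 - (-1)*c/27 = 1 + c/27)
G(b) = -20/7 + 66/b (G(b) = -14 + 2*((-3 + (-6)²)/b - 78/(-14)) = -14 + 2*((-3 + 36)/b - 78*(-1/14)) = -14 + 2*(33/b + 39/7) = -14 + 2*(39/7 + 33/b) = -14 + (78/7 + 66/b) = -20/7 + 66/b)
(G(A(-5, -1)) - 35963)/(J + 14540) = ((-20/7 + 66/(1 + (1/27)*(-1))) - 35963)/(41126 + 14540) = ((-20/7 + 66/(1 - 1/27)) - 35963)/55666 = ((-20/7 + 66/(26/27)) - 35963)*(1/55666) = ((-20/7 + 66*(27/26)) - 35963)*(1/55666) = ((-20/7 + 891/13) - 35963)*(1/55666) = (5977/91 - 35963)*(1/55666) = -3266656/91*1/55666 = -1633328/2532803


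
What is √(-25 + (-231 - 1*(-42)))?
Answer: I*√214 ≈ 14.629*I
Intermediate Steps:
√(-25 + (-231 - 1*(-42))) = √(-25 + (-231 + 42)) = √(-25 - 189) = √(-214) = I*√214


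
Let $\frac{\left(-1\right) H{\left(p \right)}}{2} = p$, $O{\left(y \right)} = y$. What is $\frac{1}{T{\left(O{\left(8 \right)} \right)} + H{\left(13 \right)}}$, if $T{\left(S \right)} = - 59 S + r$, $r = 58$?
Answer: $- \frac{1}{440} \approx -0.0022727$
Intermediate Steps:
$H{\left(p \right)} = - 2 p$
$T{\left(S \right)} = 58 - 59 S$ ($T{\left(S \right)} = - 59 S + 58 = 58 - 59 S$)
$\frac{1}{T{\left(O{\left(8 \right)} \right)} + H{\left(13 \right)}} = \frac{1}{\left(58 - 472\right) - 26} = \frac{1}{-414 - 26} = \frac{1}{-440} = - \frac{1}{440}$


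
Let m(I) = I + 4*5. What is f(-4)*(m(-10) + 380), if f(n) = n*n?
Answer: 6240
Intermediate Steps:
m(I) = 20 + I (m(I) = I + 20 = 20 + I)
f(n) = n**2
f(-4)*(m(-10) + 380) = (-4)**2*((20 - 10) + 380) = 16*(10 + 380) = 16*390 = 6240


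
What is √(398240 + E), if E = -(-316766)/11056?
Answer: √3042651420346/2764 ≈ 631.08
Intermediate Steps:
E = 158383/5528 (E = -(-316766)/11056 = -41*(-3863/5528) = 158383/5528 ≈ 28.651)
√(398240 + E) = √(398240 + 158383/5528) = √(2201629103/5528) = √3042651420346/2764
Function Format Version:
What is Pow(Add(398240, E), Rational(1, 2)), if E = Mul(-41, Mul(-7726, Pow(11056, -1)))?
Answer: Mul(Rational(1, 2764), Pow(3042651420346, Rational(1, 2))) ≈ 631.08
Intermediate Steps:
E = Rational(158383, 5528) (E = Mul(-41, Mul(-7726, Rational(1, 11056))) = Mul(-41, Rational(-3863, 5528)) = Rational(158383, 5528) ≈ 28.651)
Pow(Add(398240, E), Rational(1, 2)) = Pow(Add(398240, Rational(158383, 5528)), Rational(1, 2)) = Pow(Rational(2201629103, 5528), Rational(1, 2)) = Mul(Rational(1, 2764), Pow(3042651420346, Rational(1, 2)))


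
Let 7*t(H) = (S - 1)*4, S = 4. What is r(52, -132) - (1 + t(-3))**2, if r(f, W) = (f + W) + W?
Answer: -10749/49 ≈ -219.37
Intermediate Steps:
r(f, W) = f + 2*W (r(f, W) = (W + f) + W = f + 2*W)
t(H) = 12/7 (t(H) = ((4 - 1)*4)/7 = (3*4)/7 = (1/7)*12 = 12/7)
r(52, -132) - (1 + t(-3))**2 = (52 + 2*(-132)) - (1 + 12/7)**2 = (52 - 264) - (19/7)**2 = -212 - 1*361/49 = -212 - 361/49 = -10749/49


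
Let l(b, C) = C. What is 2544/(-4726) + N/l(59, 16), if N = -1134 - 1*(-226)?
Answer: -541489/9452 ≈ -57.288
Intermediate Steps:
N = -908 (N = -1134 + 226 = -908)
2544/(-4726) + N/l(59, 16) = 2544/(-4726) - 908/16 = 2544*(-1/4726) - 908*1/16 = -1272/2363 - 227/4 = -541489/9452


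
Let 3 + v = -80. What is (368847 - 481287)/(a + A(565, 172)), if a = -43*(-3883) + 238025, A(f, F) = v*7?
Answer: -112440/404413 ≈ -0.27803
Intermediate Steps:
v = -83 (v = -3 - 80 = -83)
A(f, F) = -581 (A(f, F) = -83*7 = -581)
a = 404994 (a = 166969 + 238025 = 404994)
(368847 - 481287)/(a + A(565, 172)) = (368847 - 481287)/(404994 - 581) = -112440/404413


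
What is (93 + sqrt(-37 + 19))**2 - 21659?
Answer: -13028 + 558*I*sqrt(2) ≈ -13028.0 + 789.13*I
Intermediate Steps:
(93 + sqrt(-37 + 19))**2 - 21659 = (93 + sqrt(-18))**2 - 21659 = (93 + 3*I*sqrt(2))**2 - 21659 = -21659 + (93 + 3*I*sqrt(2))**2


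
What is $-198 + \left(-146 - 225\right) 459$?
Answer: $-170487$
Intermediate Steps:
$-198 + \left(-146 - 225\right) 459 = -198 - 170289 = -170487$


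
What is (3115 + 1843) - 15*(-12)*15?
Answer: 7658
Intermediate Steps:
(3115 + 1843) - 15*(-12)*15 = 4958 + 180*15 = 4958 + 2700 = 7658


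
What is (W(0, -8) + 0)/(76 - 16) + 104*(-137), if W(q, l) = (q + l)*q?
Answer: -14248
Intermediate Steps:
W(q, l) = q*(l + q) (W(q, l) = (l + q)*q = q*(l + q))
(W(0, -8) + 0)/(76 - 16) + 104*(-137) = (0*(-8 + 0) + 0)/(76 - 16) + 104*(-137) = (0*(-8) + 0)/60 - 14248 = (0 + 0)*(1/60) - 14248 = 0*(1/60) - 14248 = 0 - 14248 = -14248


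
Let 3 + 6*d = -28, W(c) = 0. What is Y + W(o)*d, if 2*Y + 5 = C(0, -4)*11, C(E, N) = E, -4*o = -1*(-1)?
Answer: -5/2 ≈ -2.5000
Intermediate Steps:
o = -¼ (o = -(-1)*(-1)/4 = -¼*1 = -¼ ≈ -0.25000)
Y = -5/2 (Y = -5/2 + (0*11)/2 = -5/2 + (½)*0 = -5/2 + 0 = -5/2 ≈ -2.5000)
d = -31/6 (d = -½ + (⅙)*(-28) = -½ - 14/3 = -31/6 ≈ -5.1667)
Y + W(o)*d = -5/2 + 0*(-31/6) = -5/2 + 0 = -5/2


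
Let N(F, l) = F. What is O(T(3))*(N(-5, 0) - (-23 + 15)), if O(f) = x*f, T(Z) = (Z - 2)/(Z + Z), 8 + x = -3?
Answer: -11/2 ≈ -5.5000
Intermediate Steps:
x = -11 (x = -8 - 3 = -11)
T(Z) = (-2 + Z)/(2*Z) (T(Z) = (-2 + Z)/((2*Z)) = (-2 + Z)*(1/(2*Z)) = (-2 + Z)/(2*Z))
O(f) = -11*f
O(T(3))*(N(-5, 0) - (-23 + 15)) = (-11*(-2 + 3)/(2*3))*(-5 - (-23 + 15)) = (-11/(2*3))*(-5 - 1*(-8)) = (-11*⅙)*(-5 + 8) = -11/6*3 = -11/2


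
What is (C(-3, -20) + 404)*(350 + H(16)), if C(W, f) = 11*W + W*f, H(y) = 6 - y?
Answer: 146540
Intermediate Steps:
(C(-3, -20) + 404)*(350 + H(16)) = (-3*(11 - 20) + 404)*(350 + (6 - 1*16)) = (-3*(-9) + 404)*(350 + (6 - 16)) = (27 + 404)*(350 - 10) = 431*340 = 146540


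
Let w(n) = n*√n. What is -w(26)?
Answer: -26*√26 ≈ -132.57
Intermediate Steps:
w(n) = n^(3/2)
-w(26) = -26^(3/2) = -26*√26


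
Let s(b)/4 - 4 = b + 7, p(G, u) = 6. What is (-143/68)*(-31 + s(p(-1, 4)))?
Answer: -5291/68 ≈ -77.809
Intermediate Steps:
s(b) = 44 + 4*b (s(b) = 16 + 4*(b + 7) = 16 + 4*(7 + b) = 16 + (28 + 4*b) = 44 + 4*b)
(-143/68)*(-31 + s(p(-1, 4))) = (-143/68)*(-31 + (44 + 4*6)) = (-143*1/68)*(-31 + (44 + 24)) = -143*(-31 + 68)/68 = -143/68*37 = -5291/68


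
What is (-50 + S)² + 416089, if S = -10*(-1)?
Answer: 417689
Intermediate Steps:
S = 10
(-50 + S)² + 416089 = (-50 + 10)² + 416089 = (-40)² + 416089 = 1600 + 416089 = 417689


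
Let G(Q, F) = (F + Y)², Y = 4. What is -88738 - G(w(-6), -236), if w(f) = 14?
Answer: -142562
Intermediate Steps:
G(Q, F) = (4 + F)² (G(Q, F) = (F + 4)² = (4 + F)²)
-88738 - G(w(-6), -236) = -88738 - (4 - 236)² = -88738 - 1*(-232)² = -88738 - 1*53824 = -88738 - 53824 = -142562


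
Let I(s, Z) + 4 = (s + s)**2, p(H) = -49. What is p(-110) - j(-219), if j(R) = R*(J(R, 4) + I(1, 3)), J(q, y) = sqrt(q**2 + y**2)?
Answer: -49 + 219*sqrt(47977) ≈ 47920.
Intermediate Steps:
I(s, Z) = -4 + 4*s**2 (I(s, Z) = -4 + (s + s)**2 = -4 + (2*s)**2 = -4 + 4*s**2)
j(R) = R*sqrt(16 + R**2) (j(R) = R*(sqrt(R**2 + 4**2) + (-4 + 4*1**2)) = R*(sqrt(R**2 + 16) + (-4 + 4*1)) = R*(sqrt(16 + R**2) + (-4 + 4)) = R*(sqrt(16 + R**2) + 0) = R*sqrt(16 + R**2))
p(-110) - j(-219) = -49 - (-219)*sqrt(16 + (-219)**2) = -49 - (-219)*sqrt(16 + 47961) = -49 - (-219)*sqrt(47977) = -49 + 219*sqrt(47977)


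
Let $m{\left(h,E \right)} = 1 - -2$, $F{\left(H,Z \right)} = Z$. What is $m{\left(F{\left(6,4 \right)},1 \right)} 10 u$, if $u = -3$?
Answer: $-90$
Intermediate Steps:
$m{\left(h,E \right)} = 3$ ($m{\left(h,E \right)} = 1 + 2 = 3$)
$m{\left(F{\left(6,4 \right)},1 \right)} 10 u = 3 \cdot 10 \left(-3\right) = 30 \left(-3\right) = -90$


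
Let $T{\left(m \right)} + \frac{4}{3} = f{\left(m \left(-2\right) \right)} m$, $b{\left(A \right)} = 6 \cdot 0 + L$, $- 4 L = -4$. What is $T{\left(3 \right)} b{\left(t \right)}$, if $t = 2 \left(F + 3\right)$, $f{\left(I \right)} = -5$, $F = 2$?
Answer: $- \frac{49}{3} \approx -16.333$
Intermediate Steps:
$L = 1$ ($L = \left(- \frac{1}{4}\right) \left(-4\right) = 1$)
$t = 10$ ($t = 2 \left(2 + 3\right) = 2 \cdot 5 = 10$)
$b{\left(A \right)} = 1$ ($b{\left(A \right)} = 6 \cdot 0 + 1 = 0 + 1 = 1$)
$T{\left(m \right)} = - \frac{4}{3} - 5 m$
$T{\left(3 \right)} b{\left(t \right)} = \left(- \frac{4}{3} - 15\right) 1 = \left(- \frac{49}{3}\right) 1 = - \frac{49}{3}$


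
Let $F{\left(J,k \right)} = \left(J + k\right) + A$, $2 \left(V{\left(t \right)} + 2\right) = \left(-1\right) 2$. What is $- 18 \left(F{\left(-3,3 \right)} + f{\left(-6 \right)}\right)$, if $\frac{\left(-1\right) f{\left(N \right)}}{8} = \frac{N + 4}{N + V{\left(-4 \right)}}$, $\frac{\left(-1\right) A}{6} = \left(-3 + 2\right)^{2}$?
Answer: $140$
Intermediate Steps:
$V{\left(t \right)} = -3$ ($V{\left(t \right)} = -2 + \frac{\left(-1\right) 2}{2} = -2 + \frac{1}{2} \left(-2\right) = -2 - 1 = -3$)
$A = -6$ ($A = - 6 \left(-3 + 2\right)^{2} = - 6 \left(-1\right)^{2} = \left(-6\right) 1 = -6$)
$F{\left(J,k \right)} = -6 + J + k$ ($F{\left(J,k \right)} = \left(J + k\right) - 6 = -6 + J + k$)
$f{\left(N \right)} = - \frac{8 \left(4 + N\right)}{-3 + N}$ ($f{\left(N \right)} = - 8 \frac{N + 4}{N - 3} = - 8 \frac{4 + N}{-3 + N} = - \frac{8 \left(4 + N\right)}{-3 + N}$)
$- 18 \left(F{\left(-3,3 \right)} + f{\left(-6 \right)}\right) = - 18 \left(\left(-6 - 3 + 3\right) + \frac{8 \left(-4 - -6\right)}{-3 - 6}\right) = - 18 \left(-6 + \frac{8 \left(-4 + 6\right)}{-9}\right) = - 18 \left(-6 + 8 \left(- \frac{1}{9}\right) 2\right) = - 18 \left(-6 - \frac{16}{9}\right) = \left(-18\right) \left(- \frac{70}{9}\right) = 140$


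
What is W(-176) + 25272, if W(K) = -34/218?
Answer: 2754631/109 ≈ 25272.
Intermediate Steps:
W(K) = -17/109 (W(K) = -34*1/218 = -17/109)
W(-176) + 25272 = -17/109 + 25272 = 2754631/109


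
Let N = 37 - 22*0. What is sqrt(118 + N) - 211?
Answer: -211 + sqrt(155) ≈ -198.55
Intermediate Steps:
N = 37 (N = 37 - 1*0 = 37 + 0 = 37)
sqrt(118 + N) - 211 = sqrt(118 + 37) - 211 = sqrt(155) - 211 = -211 + sqrt(155)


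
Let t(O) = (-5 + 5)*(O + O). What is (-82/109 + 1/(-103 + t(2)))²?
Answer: 73188025/126045529 ≈ 0.58065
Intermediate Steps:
t(O) = 0 (t(O) = 0*(2*O) = 0)
(-82/109 + 1/(-103 + t(2)))² = (-82/109 + 1/(-103 + 0))² = (-82*1/109 + 1/(-103))² = (-82/109 - 1/103)² = (-8555/11227)² = 73188025/126045529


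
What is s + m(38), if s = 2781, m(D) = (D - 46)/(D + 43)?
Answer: 225253/81 ≈ 2780.9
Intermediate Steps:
m(D) = (-46 + D)/(43 + D)
s + m(38) = 2781 + (-46 + 38)/(43 + 38) = 2781 - 8/81 = 225253/81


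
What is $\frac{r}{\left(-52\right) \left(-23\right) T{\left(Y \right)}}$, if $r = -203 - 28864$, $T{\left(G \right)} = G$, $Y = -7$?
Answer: $\frac{29067}{8372} \approx 3.4719$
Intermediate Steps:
$r = -29067$ ($r = -203 - 28864 = -29067$)
$\frac{r}{\left(-52\right) \left(-23\right) T{\left(Y \right)}} = - \frac{29067}{\left(-52\right) \left(-23\right) \left(-7\right)} = - \frac{29067}{1196 \left(-7\right)} = - \frac{29067}{-8372} = \left(-29067\right) \left(- \frac{1}{8372}\right) = \frac{29067}{8372}$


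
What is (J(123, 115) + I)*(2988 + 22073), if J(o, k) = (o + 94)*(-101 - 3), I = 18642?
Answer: -98389486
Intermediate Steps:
J(o, k) = -9776 - 104*o (J(o, k) = (94 + o)*(-104) = -9776 - 104*o)
(J(123, 115) + I)*(2988 + 22073) = ((-9776 - 104*123) + 18642)*(2988 + 22073) = ((-9776 - 12792) + 18642)*25061 = (-22568 + 18642)*25061 = -3926*25061 = -98389486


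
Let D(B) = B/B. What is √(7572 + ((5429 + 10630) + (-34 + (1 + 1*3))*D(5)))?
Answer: √23601 ≈ 153.63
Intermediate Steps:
D(B) = 1
√(7572 + ((5429 + 10630) + (-34 + (1 + 1*3))*D(5))) = √(7572 + ((5429 + 10630) + (-34 + (1 + 1*3))*1)) = √(7572 + (16059 + (-34 + (1 + 3))*1)) = √(7572 + (16059 + (-34 + 4)*1)) = √(7572 + (16059 - 30*1)) = √(7572 + (16059 - 30)) = √(7572 + 16029) = √23601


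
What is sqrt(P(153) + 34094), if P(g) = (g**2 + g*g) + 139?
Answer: sqrt(81051) ≈ 284.69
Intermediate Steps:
P(g) = 139 + 2*g**2 (P(g) = (g**2 + g**2) + 139 = 2*g**2 + 139 = 139 + 2*g**2)
sqrt(P(153) + 34094) = sqrt((139 + 2*153**2) + 34094) = sqrt((139 + 2*23409) + 34094) = sqrt((139 + 46818) + 34094) = sqrt(46957 + 34094) = sqrt(81051)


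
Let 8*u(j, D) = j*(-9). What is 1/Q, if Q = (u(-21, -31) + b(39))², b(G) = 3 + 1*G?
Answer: 64/275625 ≈ 0.00023220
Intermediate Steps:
b(G) = 3 + G
u(j, D) = -9*j/8 (u(j, D) = (j*(-9))/8 = (-9*j)/8 = -9*j/8)
Q = 275625/64 (Q = (-9/8*(-21) + (3 + 39))² = (189/8 + 42)² = (525/8)² = 275625/64 ≈ 4306.6)
1/Q = 1/(275625/64) = 64/275625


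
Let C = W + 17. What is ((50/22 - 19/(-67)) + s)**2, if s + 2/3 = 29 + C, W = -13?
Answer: 5950733881/4888521 ≈ 1217.3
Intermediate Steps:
C = 4 (C = -13 + 17 = 4)
s = 97/3 (s = -2/3 + (29 + 4) = -2/3 + 33 = 97/3 ≈ 32.333)
((50/22 - 19/(-67)) + s)**2 = ((50/22 - 19/(-67)) + 97/3)**2 = ((50*(1/22) - 19*(-1/67)) + 97/3)**2 = ((25/11 + 19/67) + 97/3)**2 = (1884/737 + 97/3)**2 = (77141/2211)**2 = 5950733881/4888521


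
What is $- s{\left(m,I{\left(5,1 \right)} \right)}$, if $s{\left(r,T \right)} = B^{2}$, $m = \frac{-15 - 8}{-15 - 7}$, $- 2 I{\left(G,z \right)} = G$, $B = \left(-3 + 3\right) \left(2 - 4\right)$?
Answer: $0$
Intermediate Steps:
$B = 0$ ($B = 0 \left(-2\right) = 0$)
$I{\left(G,z \right)} = - \frac{G}{2}$
$m = \frac{23}{22}$ ($m = - \frac{23}{-22} = \left(-23\right) \left(- \frac{1}{22}\right) = \frac{23}{22} \approx 1.0455$)
$s{\left(r,T \right)} = 0$ ($s{\left(r,T \right)} = 0^{2} = 0$)
$- s{\left(m,I{\left(5,1 \right)} \right)} = \left(-1\right) 0 = 0$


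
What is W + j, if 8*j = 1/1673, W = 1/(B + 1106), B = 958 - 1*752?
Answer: 1837/2194976 ≈ 0.00083691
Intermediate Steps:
B = 206 (B = 958 - 752 = 206)
W = 1/1312 (W = 1/(206 + 1106) = 1/1312 ≈ 0.00076220)
j = 1/13384 (j = (⅛)/1673 = (⅛)*(1/1673) = 1/13384 ≈ 7.4716e-5)
W + j = 1/1312 + 1/13384 = 1837/2194976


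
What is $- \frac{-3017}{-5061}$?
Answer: $- \frac{431}{723} \approx -0.59613$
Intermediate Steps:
$- \frac{-3017}{-5061} = - \frac{\left(-3017\right) \left(-1\right)}{5061} = \left(-1\right) \frac{431}{723} = - \frac{431}{723}$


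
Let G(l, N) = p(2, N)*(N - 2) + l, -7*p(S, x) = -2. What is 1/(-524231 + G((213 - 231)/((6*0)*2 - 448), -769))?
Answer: -224/117477079 ≈ -1.9068e-6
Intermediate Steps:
p(S, x) = 2/7 (p(S, x) = -⅐*(-2) = 2/7)
G(l, N) = -4/7 + l + 2*N/7 (G(l, N) = 2*(N - 2)/7 + l = 2*(-2 + N)/7 + l = (-4/7 + 2*N/7) + l = -4/7 + l + 2*N/7)
1/(-524231 + G((213 - 231)/((6*0)*2 - 448), -769)) = 1/(-524231 + (-4/7 + (213 - 231)/((6*0)*2 - 448) + (2/7)*(-769))) = 1/(-524231 + (-4/7 - 18/(0*2 - 448) - 1538/7)) = 1/(-524231 + (-4/7 - 18/(0 - 448) - 1538/7)) = 1/(-524231 + (-4/7 - 18/(-448) - 1538/7)) = 1/(-524231 + (-4/7 - 18*(-1/448) - 1538/7)) = 1/(-524231 + (-4/7 + 9/224 - 1538/7)) = 1/(-524231 - 49335/224) = 1/(-117477079/224) = -224/117477079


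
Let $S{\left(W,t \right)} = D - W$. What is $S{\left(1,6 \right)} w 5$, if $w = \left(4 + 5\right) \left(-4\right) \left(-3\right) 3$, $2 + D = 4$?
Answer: $1620$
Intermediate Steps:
$D = 2$ ($D = -2 + 4 = 2$)
$S{\left(W,t \right)} = 2 - W$
$w = 324$ ($w = 9 \cdot 12 \cdot 3 = 9 \cdot 36 = 324$)
$S{\left(1,6 \right)} w 5 = \left(2 - 1\right) 324 \cdot 5 = 1 \cdot 324 \cdot 5 = 324 \cdot 5 = 1620$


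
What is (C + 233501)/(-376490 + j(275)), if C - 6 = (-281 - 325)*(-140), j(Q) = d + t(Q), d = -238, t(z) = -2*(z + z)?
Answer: -318347/377828 ≈ -0.84257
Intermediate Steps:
t(z) = -4*z
j(Q) = -238 - 4*Q
C = 84846 (C = 6 + (-281 - 325)*(-140) = 6 - 606*(-140) = 6 + 84840 = 84846)
(C + 233501)/(-376490 + j(275)) = (84846 + 233501)/(-376490 + (-238 - 4*275)) = 318347/(-376490 + (-238 - 1100)) = 318347/(-376490 - 1338) = 318347/(-377828) = 318347*(-1/377828) = -318347/377828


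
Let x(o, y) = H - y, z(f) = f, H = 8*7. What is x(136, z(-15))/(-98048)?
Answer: -71/98048 ≈ -0.00072413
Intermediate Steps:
H = 56
x(o, y) = 56 - y
x(136, z(-15))/(-98048) = (56 - 1*(-15))/(-98048) = (56 + 15)*(-1/98048) = 71*(-1/98048) = -71/98048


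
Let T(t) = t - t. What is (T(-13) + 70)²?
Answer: 4900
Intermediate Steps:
T(t) = 0
(T(-13) + 70)² = (0 + 70)² = 70² = 4900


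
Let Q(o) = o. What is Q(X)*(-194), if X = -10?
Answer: 1940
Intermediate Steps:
Q(X)*(-194) = -10*(-194) = 1940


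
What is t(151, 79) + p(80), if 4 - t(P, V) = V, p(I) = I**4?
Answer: 40959925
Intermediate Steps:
t(P, V) = 4 - V
t(151, 79) + p(80) = (4 - 1*79) + 80**4 = (4 - 79) + 40960000 = -75 + 40960000 = 40959925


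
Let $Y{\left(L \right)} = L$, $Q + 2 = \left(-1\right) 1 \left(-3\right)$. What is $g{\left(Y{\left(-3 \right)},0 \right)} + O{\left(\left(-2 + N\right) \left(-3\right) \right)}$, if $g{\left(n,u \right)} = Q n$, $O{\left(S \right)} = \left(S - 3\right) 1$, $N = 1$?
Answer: $-3$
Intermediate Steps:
$O{\left(S \right)} = -3 + S$ ($O{\left(S \right)} = \left(-3 + S\right) 1 = -3 + S$)
$Q = 1$ ($Q = -2 + \left(-1\right) 1 \left(-3\right) = -2 - -3 = -2 + 3 = 1$)
$g{\left(n,u \right)} = n$ ($g{\left(n,u \right)} = 1 n = n$)
$g{\left(Y{\left(-3 \right)},0 \right)} + O{\left(\left(-2 + N\right) \left(-3\right) \right)} = -3 - \left(3 - \left(-2 + 1\right) \left(-3\right)\right) = -3 - 0 = -3 + \left(-3 + 3\right) = -3 + 0 = -3$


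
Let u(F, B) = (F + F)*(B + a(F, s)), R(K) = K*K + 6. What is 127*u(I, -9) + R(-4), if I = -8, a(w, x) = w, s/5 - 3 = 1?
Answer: 34566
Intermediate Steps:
s = 20 (s = 15 + 5*1 = 15 + 5 = 20)
R(K) = 6 + K**2 (R(K) = K**2 + 6 = 6 + K**2)
u(F, B) = 2*F*(B + F) (u(F, B) = (F + F)*(B + F) = (2*F)*(B + F) = 2*F*(B + F))
127*u(I, -9) + R(-4) = 127*(2*(-8)*(-9 - 8)) + (6 + (-4)**2) = 127*(2*(-8)*(-17)) + (6 + 16) = 127*272 + 22 = 34544 + 22 = 34566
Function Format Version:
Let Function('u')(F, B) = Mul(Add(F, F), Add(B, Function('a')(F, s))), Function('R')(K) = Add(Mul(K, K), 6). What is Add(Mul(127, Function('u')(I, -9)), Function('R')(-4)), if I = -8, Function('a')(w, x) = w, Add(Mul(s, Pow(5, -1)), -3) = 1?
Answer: 34566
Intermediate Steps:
s = 20 (s = Add(15, Mul(5, 1)) = Add(15, 5) = 20)
Function('R')(K) = Add(6, Pow(K, 2)) (Function('R')(K) = Add(Pow(K, 2), 6) = Add(6, Pow(K, 2)))
Function('u')(F, B) = Mul(2, F, Add(B, F)) (Function('u')(F, B) = Mul(Add(F, F), Add(B, F)) = Mul(Mul(2, F), Add(B, F)) = Mul(2, F, Add(B, F)))
Add(Mul(127, Function('u')(I, -9)), Function('R')(-4)) = Add(Mul(127, Mul(2, -8, Add(-9, -8))), Add(6, Pow(-4, 2))) = Add(Mul(127, Mul(2, -8, -17)), Add(6, 16)) = Add(Mul(127, 272), 22) = Add(34544, 22) = 34566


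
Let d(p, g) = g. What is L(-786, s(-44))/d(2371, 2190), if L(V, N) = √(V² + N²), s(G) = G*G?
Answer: √1091473/1095 ≈ 0.95410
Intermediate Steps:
s(G) = G²
L(V, N) = √(N² + V²)
L(-786, s(-44))/d(2371, 2190) = √(((-44)²)² + (-786)²)/2190 = √(1936² + 617796)*(1/2190) = √(3748096 + 617796)*(1/2190) = √4365892*(1/2190) = (2*√1091473)*(1/2190) = √1091473/1095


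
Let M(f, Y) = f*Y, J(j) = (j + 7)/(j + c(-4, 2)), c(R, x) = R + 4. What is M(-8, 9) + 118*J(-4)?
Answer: -321/2 ≈ -160.50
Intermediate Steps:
c(R, x) = 4 + R
J(j) = (7 + j)/j (J(j) = (j + 7)/(j + (4 - 4)) = (7 + j)/(j + 0) = (7 + j)/j)
M(f, Y) = Y*f
M(-8, 9) + 118*J(-4) = 9*(-8) + 118*((7 - 4)/(-4)) = -72 + 118*(-¼*3) = -72 + 118*(-¾) = -72 - 177/2 = -321/2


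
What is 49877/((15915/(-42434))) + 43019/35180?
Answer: -14891420698771/111977940 ≈ -1.3299e+5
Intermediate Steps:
49877/((15915/(-42434))) + 43019/35180 = 49877/((15915*(-1/42434))) + 43019*(1/35180) = 49877/(-15915/42434) + 43019/35180 = 49877*(-42434/15915) + 43019/35180 = -2116480618/15915 + 43019/35180 = -14891420698771/111977940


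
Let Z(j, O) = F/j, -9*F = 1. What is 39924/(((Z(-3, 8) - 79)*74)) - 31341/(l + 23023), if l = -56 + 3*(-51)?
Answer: -1846057035/224957447 ≈ -8.2063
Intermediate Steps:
F = -1/9 (F = -1/9*1 = -1/9 ≈ -0.11111)
Z(j, O) = -1/(9*j)
l = -209 (l = -56 - 153 = -209)
39924/(((Z(-3, 8) - 79)*74)) - 31341/(l + 23023) = 39924/(((-1/9/(-3) - 79)*74)) - 31341/(-209 + 23023) = 39924/(((-1/9*(-1/3) - 79)*74)) - 31341/22814 = 39924/(((1/27 - 79)*74)) - 31341*1/22814 = 39924/((-2132/27*74)) - 31341/22814 = 39924/(-157768/27) - 31341/22814 = 39924*(-27/157768) - 31341/22814 = -269487/39442 - 31341/22814 = -1846057035/224957447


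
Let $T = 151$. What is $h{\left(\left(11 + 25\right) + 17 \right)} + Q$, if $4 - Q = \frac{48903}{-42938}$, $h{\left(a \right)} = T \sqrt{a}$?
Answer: $\frac{220655}{42938} + 151 \sqrt{53} \approx 1104.4$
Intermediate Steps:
$h{\left(a \right)} = 151 \sqrt{a}$
$Q = \frac{220655}{42938}$ ($Q = 4 - \frac{48903}{-42938} = 4 - 48903 \left(- \frac{1}{42938}\right) = 4 - - \frac{48903}{42938} = 4 + \frac{48903}{42938} = \frac{220655}{42938} \approx 5.1389$)
$h{\left(\left(11 + 25\right) + 17 \right)} + Q = 151 \sqrt{\left(11 + 25\right) + 17} + \frac{220655}{42938} = 151 \sqrt{36 + 17} + \frac{220655}{42938} = 151 \sqrt{53} + \frac{220655}{42938} = \frac{220655}{42938} + 151 \sqrt{53}$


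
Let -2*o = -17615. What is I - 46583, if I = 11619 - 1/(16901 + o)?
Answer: -1797743990/51417 ≈ -34964.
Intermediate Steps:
o = 17615/2 (o = -½*(-17615) = 17615/2 ≈ 8807.5)
I = 597414121/51417 (I = 11619 - 1/(16901 + 17615/2) = 11619 - 1/51417/2 = 11619 - 1*2/51417 = 11619 - 2/51417 = 597414121/51417 ≈ 11619.)
I - 46583 = 597414121/51417 - 46583 = -1797743990/51417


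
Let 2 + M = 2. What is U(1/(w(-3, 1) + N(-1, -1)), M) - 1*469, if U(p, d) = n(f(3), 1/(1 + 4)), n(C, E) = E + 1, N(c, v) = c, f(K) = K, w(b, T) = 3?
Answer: -2339/5 ≈ -467.80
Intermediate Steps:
M = 0 (M = -2 + 2 = 0)
n(C, E) = 1 + E
U(p, d) = 6/5 (U(p, d) = 1 + 1/(1 + 4) = 1 + 1/5 = 6/5)
U(1/(w(-3, 1) + N(-1, -1)), M) - 1*469 = 6/5 - 1*469 = 6/5 - 469 = -2339/5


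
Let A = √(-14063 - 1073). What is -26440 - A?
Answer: -26440 - 4*I*√946 ≈ -26440.0 - 123.03*I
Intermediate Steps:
A = 4*I*√946 (A = √(-15136) = 4*I*√946 ≈ 123.03*I)
-26440 - A = -26440 - 4*I*√946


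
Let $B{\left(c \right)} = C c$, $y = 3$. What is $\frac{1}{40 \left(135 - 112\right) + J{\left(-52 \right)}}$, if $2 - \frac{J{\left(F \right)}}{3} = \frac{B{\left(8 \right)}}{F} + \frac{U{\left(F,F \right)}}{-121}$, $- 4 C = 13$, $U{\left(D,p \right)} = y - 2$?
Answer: $\frac{242}{223735} \approx 0.0010816$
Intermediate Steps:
$U{\left(D,p \right)} = 1$ ($U{\left(D,p \right)} = 3 - 2 = 1$)
$C = - \frac{13}{4}$ ($C = \left(- \frac{1}{4}\right) 13 = - \frac{13}{4} \approx -3.25$)
$B{\left(c \right)} = - \frac{13 c}{4}$
$J{\left(F \right)} = \frac{729}{121} + \frac{78}{F}$ ($J{\left(F \right)} = 6 - 3 \left(\frac{\left(- \frac{13}{4}\right) 8}{F} + 1 \frac{1}{-121}\right) = 6 - 3 \left(- \frac{26}{F} + 1 \left(- \frac{1}{121}\right)\right) = 6 - 3 \left(- \frac{26}{F} - \frac{1}{121}\right) = 6 - 3 \left(- \frac{1}{121} - \frac{26}{F}\right) = 6 + \left(\frac{3}{121} + \frac{78}{F}\right) = \frac{729}{121} + \frac{78}{F}$)
$\frac{1}{40 \left(135 - 112\right) + J{\left(-52 \right)}} = \frac{1}{40 \left(135 - 112\right) + \left(\frac{729}{121} + \frac{78}{-52}\right)} = \frac{1}{40 \cdot 23 + \left(\frac{729}{121} + 78 \left(- \frac{1}{52}\right)\right)} = \frac{1}{920 + \left(\frac{729}{121} - \frac{3}{2}\right)} = \frac{1}{920 + \frac{1095}{242}} = \frac{1}{\frac{223735}{242}} = \frac{242}{223735}$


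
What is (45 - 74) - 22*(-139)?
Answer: 3029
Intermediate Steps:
(45 - 74) - 22*(-139) = -29 + 3058 = 3029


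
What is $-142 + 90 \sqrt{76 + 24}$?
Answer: $758$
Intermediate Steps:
$-142 + 90 \sqrt{76 + 24} = -142 + 90 \sqrt{100} = -142 + 90 \cdot 10 = -142 + 900 = 758$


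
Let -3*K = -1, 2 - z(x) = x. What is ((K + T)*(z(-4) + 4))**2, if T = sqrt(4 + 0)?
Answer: 4900/9 ≈ 544.44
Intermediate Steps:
z(x) = 2 - x
K = 1/3 (K = -1/3*(-1) = 1/3 ≈ 0.33333)
T = 2 (T = sqrt(4) = 2)
((K + T)*(z(-4) + 4))**2 = ((1/3 + 2)*((2 - 1*(-4)) + 4))**2 = (7*((2 + 4) + 4)/3)**2 = (7*(6 + 4)/3)**2 = ((7/3)*10)**2 = (70/3)**2 = 4900/9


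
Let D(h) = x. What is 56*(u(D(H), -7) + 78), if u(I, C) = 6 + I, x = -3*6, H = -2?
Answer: 3696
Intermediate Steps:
x = -18
D(h) = -18
56*(u(D(H), -7) + 78) = 56*((6 - 18) + 78) = 56*(-12 + 78) = 56*66 = 3696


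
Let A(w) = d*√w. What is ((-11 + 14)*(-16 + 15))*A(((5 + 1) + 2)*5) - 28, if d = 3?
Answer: -28 - 18*√10 ≈ -84.921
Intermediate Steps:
A(w) = 3*√w
((-11 + 14)*(-16 + 15))*A(((5 + 1) + 2)*5) - 28 = ((-11 + 14)*(-16 + 15))*(3*√(((5 + 1) + 2)*5)) - 28 = (3*(-1))*(3*√((6 + 2)*5)) - 28 = -9*√(8*5) - 28 = -9*√40 - 28 = -9*2*√10 - 28 = -18*√10 - 28 = -28 - 18*√10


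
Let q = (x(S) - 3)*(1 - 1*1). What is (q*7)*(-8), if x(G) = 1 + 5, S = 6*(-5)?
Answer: 0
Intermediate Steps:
S = -30
x(G) = 6
q = 0 (q = (6 - 3)*(1 - 1*1) = 3*(1 - 1) = 3*0 = 0)
(q*7)*(-8) = (0*7)*(-8) = 0*(-8) = 0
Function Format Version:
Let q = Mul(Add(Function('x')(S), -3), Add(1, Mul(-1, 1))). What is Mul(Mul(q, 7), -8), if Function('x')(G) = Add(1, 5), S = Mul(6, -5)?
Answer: 0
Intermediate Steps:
S = -30
Function('x')(G) = 6
q = 0 (q = Mul(Add(6, -3), Add(1, Mul(-1, 1))) = Mul(3, Add(1, -1)) = Mul(3, 0) = 0)
Mul(Mul(q, 7), -8) = Mul(Mul(0, 7), -8) = Mul(0, -8) = 0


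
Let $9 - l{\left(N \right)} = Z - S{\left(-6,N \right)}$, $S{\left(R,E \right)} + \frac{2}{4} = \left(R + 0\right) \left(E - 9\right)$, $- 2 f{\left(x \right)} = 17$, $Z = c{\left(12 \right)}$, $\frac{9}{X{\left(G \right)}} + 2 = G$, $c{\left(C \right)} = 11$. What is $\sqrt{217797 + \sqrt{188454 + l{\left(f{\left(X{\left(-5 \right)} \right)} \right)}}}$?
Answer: $\frac{\sqrt{871188 + 2 \sqrt{754226}}}{2} \approx 467.15$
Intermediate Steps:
$X{\left(G \right)} = \frac{9}{-2 + G}$
$Z = 11$
$f{\left(x \right)} = - \frac{17}{2}$ ($f{\left(x \right)} = \left(- \frac{1}{2}\right) 17 = - \frac{17}{2}$)
$S{\left(R,E \right)} = - \frac{1}{2} + R \left(-9 + E\right)$ ($S{\left(R,E \right)} = - \frac{1}{2} + \left(R + 0\right) \left(E - 9\right) = - \frac{1}{2} + R \left(-9 + E\right)$)
$l{\left(N \right)} = \frac{103}{2} - 6 N$ ($l{\left(N \right)} = 9 - \left(11 - \left(- \frac{1}{2} - -54 + N \left(-6\right)\right)\right) = 9 - \left(11 - \left(- \frac{1}{2} + 54 - 6 N\right)\right) = 9 - \left(11 - \left(\frac{107}{2} - 6 N\right)\right) = 9 - \left(11 + \left(- \frac{107}{2} + 6 N\right)\right) = 9 - \left(- \frac{85}{2} + 6 N\right) = \frac{103}{2} - 6 N$)
$\sqrt{217797 + \sqrt{188454 + l{\left(f{\left(X{\left(-5 \right)} \right)} \right)}}} = \sqrt{217797 + \sqrt{188454 + \left(\frac{103}{2} - -51\right)}} = \sqrt{217797 + \sqrt{188454 + \left(\frac{103}{2} + 51\right)}} = \sqrt{217797 + \sqrt{188454 + \frac{205}{2}}} = \sqrt{217797 + \sqrt{\frac{377113}{2}}} = \sqrt{217797 + \frac{\sqrt{754226}}{2}}$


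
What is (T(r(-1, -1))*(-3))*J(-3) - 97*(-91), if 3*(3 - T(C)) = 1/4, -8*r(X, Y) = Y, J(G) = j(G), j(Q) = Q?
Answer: 35413/4 ≈ 8853.3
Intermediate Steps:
J(G) = G
r(X, Y) = -Y/8
T(C) = 35/12 (T(C) = 3 - ⅓/4 = 3 - ⅓*¼ = 3 - 1/12 = 35/12)
(T(r(-1, -1))*(-3))*J(-3) - 97*(-91) = ((35/12)*(-3))*(-3) - 97*(-91) = -35/4*(-3) + 8827 = 105/4 + 8827 = 35413/4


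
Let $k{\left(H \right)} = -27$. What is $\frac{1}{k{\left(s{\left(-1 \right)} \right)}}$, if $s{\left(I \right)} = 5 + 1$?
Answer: $- \frac{1}{27} \approx -0.037037$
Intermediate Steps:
$s{\left(I \right)} = 6$
$\frac{1}{k{\left(s{\left(-1 \right)} \right)}} = \frac{1}{-27} = - \frac{1}{27}$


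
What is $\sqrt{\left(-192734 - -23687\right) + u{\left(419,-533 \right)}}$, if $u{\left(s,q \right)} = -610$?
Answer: $i \sqrt{169657} \approx 411.89 i$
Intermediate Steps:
$\sqrt{\left(-192734 - -23687\right) + u{\left(419,-533 \right)}} = \sqrt{\left(-192734 - -23687\right) - 610} = \sqrt{\left(-192734 + 23687\right) - 610} = \sqrt{-169047 - 610} = \sqrt{-169657} = i \sqrt{169657}$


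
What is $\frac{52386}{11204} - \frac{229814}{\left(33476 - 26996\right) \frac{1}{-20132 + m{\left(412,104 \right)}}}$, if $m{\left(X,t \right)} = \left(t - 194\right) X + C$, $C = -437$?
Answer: $\frac{18554632906703}{9075240} \approx 2.0445 \cdot 10^{6}$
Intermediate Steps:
$m{\left(X,t \right)} = -437 + X \left(-194 + t\right)$ ($m{\left(X,t \right)} = \left(t - 194\right) X - 437 = \left(-194 + t\right) X - 437 = X \left(-194 + t\right) - 437 = -437 + X \left(-194 + t\right)$)
$\frac{52386}{11204} - \frac{229814}{\left(33476 - 26996\right) \frac{1}{-20132 + m{\left(412,104 \right)}}} = \frac{52386}{11204} - \frac{229814}{\left(33476 - 26996\right) \frac{1}{-20132 - 37517}} = 52386 \cdot \frac{1}{11204} - \frac{229814}{6480 \frac{1}{-20132 - 37517}} = \frac{26193}{5602} - \frac{229814}{6480 \frac{1}{-20132 - 37517}} = \frac{26193}{5602} - \frac{229814}{6480 \frac{1}{-57649}} = \frac{26193}{5602} - \frac{229814}{6480 \left(- \frac{1}{57649}\right)} = \frac{26193}{5602} - \frac{229814}{- \frac{6480}{57649}} = \frac{26193}{5602} - - \frac{6624273643}{3240} = \frac{26193}{5602} + \frac{6624273643}{3240} = \frac{18554632906703}{9075240}$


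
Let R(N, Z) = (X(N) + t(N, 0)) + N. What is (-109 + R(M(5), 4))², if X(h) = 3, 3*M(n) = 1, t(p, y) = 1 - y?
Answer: 98596/9 ≈ 10955.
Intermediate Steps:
M(n) = ⅓ (M(n) = (⅓)*1 = ⅓)
R(N, Z) = 4 + N (R(N, Z) = (3 + (1 - 1*0)) + N = (3 + (1 + 0)) + N = (3 + 1) + N = 4 + N)
(-109 + R(M(5), 4))² = (-109 + (4 + ⅓))² = (-109 + 13/3)² = (-314/3)² = 98596/9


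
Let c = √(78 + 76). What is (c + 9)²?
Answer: (9 + √154)² ≈ 458.37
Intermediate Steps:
c = √154 ≈ 12.410
(c + 9)² = (√154 + 9)² = (9 + √154)²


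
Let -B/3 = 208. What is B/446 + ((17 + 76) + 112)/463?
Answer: -98741/103249 ≈ -0.95634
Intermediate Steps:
B = -624 (B = -3*208 = -624)
B/446 + ((17 + 76) + 112)/463 = -624/446 + ((17 + 76) + 112)/463 = -624*1/446 + (93 + 112)*(1/463) = -312/223 + 205*(1/463) = -312/223 + 205/463 = -98741/103249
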